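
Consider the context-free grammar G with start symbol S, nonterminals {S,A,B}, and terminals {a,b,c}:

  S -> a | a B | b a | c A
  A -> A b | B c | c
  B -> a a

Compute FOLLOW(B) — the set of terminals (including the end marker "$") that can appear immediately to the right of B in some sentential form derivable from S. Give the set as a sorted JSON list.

FIRST sets, iterate to fixpoint:
[1]
  A via A→c: +{c}
  B via B→a a: +{a}
  S via S→a: +{a}
  S via S→b a: +{b}
  S via S→c A: +{c}
  FIRST(S)={a,b,c}  FIRST(A)={c}  FIRST(B)={a}
[2]
  A via A→B c: +{a}
  FIRST(S)={a,b,c}  FIRST(A)={a,c}  FIRST(B)={a}
[3] (stable)
  FIRST(S)={a,b,c}  FIRST(A)={a,c}  FIRST(B)={a}

Compute FOLLOW by fixpoint:
initialize: $ ∈ FOLLOW(S)
round 1:
  A→A b: FOLLOW(A) ⊇ FIRST(b) = {b}; new: +{b}
  A→B c: FOLLOW(B) ⊇ FIRST(c) = {c}; new: +{c}
  S→a B: FOLLOW(B) ⊇ FOLLOW(S) ⊇ {$}; new: +{$}
  S→c A: FOLLOW(A) ⊇ FOLLOW(S) ⊇ {$}; new: +{$}
  FOLLOW(S)={$}  FOLLOW(A)={$,b}  FOLLOW(B)={$,c}
round 2: done
  FOLLOW(S)={$}  FOLLOW(A)={$,b}  FOLLOW(B)={$,c}

FOLLOW(B) = ["$", "c"]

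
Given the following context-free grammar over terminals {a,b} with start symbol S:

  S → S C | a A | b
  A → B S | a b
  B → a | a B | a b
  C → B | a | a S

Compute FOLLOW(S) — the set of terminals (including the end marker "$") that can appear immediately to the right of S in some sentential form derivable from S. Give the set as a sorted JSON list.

FIRST iteration:
[1]
  A via A→a b: +{a}
  B via B→a: +{a}
  C via C→B: +{a}
  S via S→a A: +{a}
  S via S→b: +{b}
  FIRST(S)={a,b}  FIRST(A)={a}  FIRST(B)={a}  FIRST(C)={a}
[2] (no change)
  FIRST(S)={a,b}  FIRST(A)={a}  FIRST(B)={a}  FIRST(C)={a}

FOLLOW iteration:
FOLLOW(S) := {$}
iter 1:
  A→B S: FOLLOW(B) ⊇ FIRST(S) = {a,b}; new: +{a,b}
  S→S C: FOLLOW(S) ⊇ FIRST(C) = {a}; new: +{a}
  S→S C: FOLLOW(C) ⊇ FOLLOW(S) ⊇ {$,a}; new: +{$,a}
  S→a A: FOLLOW(A) ⊇ FOLLOW(S) ⊇ {$,a}; new: +{$,a}
  S: {$,a}  A: {$,a}  B: {a,b}  C: {$,a}
iter 2:
  C→B: FOLLOW(B) ⊇ FOLLOW(C) ⊇ {$,a}; new: +{$}
  S: {$,a}  A: {$,a}  B: {$,a,b}  C: {$,a}
iter 3: (stable)
  S: {$,a}  A: {$,a}  B: {$,a,b}  C: {$,a}

FOLLOW(S) = ["$", "a"]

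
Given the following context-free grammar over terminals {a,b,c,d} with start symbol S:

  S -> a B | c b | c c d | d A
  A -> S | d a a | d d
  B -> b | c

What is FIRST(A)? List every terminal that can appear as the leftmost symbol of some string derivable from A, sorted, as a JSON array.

FIRST sets, iterate to fixpoint:
iter 1:
  A via A→d a a: +{d}
  B via B→b: +{b}
  B via B→c: +{c}
  S via S→a B: +{a}
  S via S→c b: +{c}
  S via S→d A: +{d}
  FIRST(S)={a,c,d}  FIRST(A)={d}  FIRST(B)={b,c}
iter 2:
  A via A→S: +{a,c}
  FIRST(S)={a,c,d}  FIRST(A)={a,c,d}  FIRST(B)={b,c}
iter 3: (stable)
  FIRST(S)={a,c,d}  FIRST(A)={a,c,d}  FIRST(B)={b,c}

FIRST(A) = ["a", "c", "d"]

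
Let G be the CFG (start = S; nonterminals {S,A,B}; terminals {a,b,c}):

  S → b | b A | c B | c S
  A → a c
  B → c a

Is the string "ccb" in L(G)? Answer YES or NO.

CNF form of G:
  S -> T1 B | T1 S | T2 A | b
  A -> T0 T1
  B -> T1 T0
  T0 -> a
  T1 -> c
  T2 -> b

CYK table (by increasing span):
  cell(0,0) c: {T1}  orig:{}
  cell(1,1) c: {T1}  orig:{}
  cell(2,2) b: {S,T2}  orig:{S}
  cell(0,1) cc: ∅
  cell(1,2) cb: {S}
  cell(0,2) ccb: {S}

S ∈ T[0,2] ⇒ YES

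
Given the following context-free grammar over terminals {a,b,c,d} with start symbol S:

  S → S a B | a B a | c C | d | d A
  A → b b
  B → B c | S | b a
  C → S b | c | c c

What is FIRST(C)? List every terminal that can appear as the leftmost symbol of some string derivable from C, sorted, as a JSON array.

FIRST iteration:
pass 1:
  A via A→b b: +{b}
  B via B→b a: +{b}
  C via C→c: +{c}
  S via S→a B a: +{a}
  S via S→c C: +{c}
  S via S→d: +{d}
  FIRST(S)={a,c,d}  FIRST(A)={b}  FIRST(B)={b}  FIRST(C)={c}
pass 2:
  B via B→S: +{a,c,d}
  C via C→S b: +{a,d}
  FIRST(S)={a,c,d}  FIRST(A)={b}  FIRST(B)={a,b,c,d}  FIRST(C)={a,c,d}
pass 3: done
  FIRST(S)={a,c,d}  FIRST(A)={b}  FIRST(B)={a,b,c,d}  FIRST(C)={a,c,d}

FIRST(C) = ["a", "c", "d"]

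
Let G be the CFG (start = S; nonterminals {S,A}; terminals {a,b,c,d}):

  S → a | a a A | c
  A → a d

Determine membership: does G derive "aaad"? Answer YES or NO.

Convert to CNF:
  S -> T0 X2 | a | c
  A -> T0 T1
  T0 -> a
  T1 -> d
  X2 -> T0 A

Fill CYK table bottom-up:
  cell(0,0) a: {S,T0}  orig:{S}
  cell(1,1) a: {S,T0}  orig:{S}
  cell(2,2) a: {S,T0}  orig:{S}
  cell(3,3) d: {T1}  orig:{}
  cell(0,1) aa: ∅
  cell(1,2) aa: ∅
  cell(2,3) ad: {A}
  cell(0,2) aaa: ∅
  cell(1,3) aad: {X2}  orig:{}
  cell(0,3) aaad: {S}

S ∈ T[0,3] ⇒ YES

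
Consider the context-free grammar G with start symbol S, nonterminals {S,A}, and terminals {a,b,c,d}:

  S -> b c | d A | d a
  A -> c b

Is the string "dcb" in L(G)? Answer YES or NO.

Convert to CNF:
  S -> T1 T0 | T2 A | T2 T3
  A -> T0 T1
  T0 -> c
  T1 -> b
  T2 -> d
  T3 -> a

CYK fill:
  [0..0]={T2}  "d"  orig:{}
  [1..1]={T0}  "c"  orig:{}
  [2..2]={T1}  "b"  orig:{}
  [0..1]=∅  "dc"
  [1..2]={A}  "cb"
  [0..2]={S}  "dcb"

S ∈ T[0,2] ⇒ YES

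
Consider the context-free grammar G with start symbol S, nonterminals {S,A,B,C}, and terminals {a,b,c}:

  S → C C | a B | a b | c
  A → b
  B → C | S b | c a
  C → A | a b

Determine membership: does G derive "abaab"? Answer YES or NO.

Convert to CNF:
  S -> C C | T1 B | T1 T0 | c
  A -> b
  B -> S T0 | T1 T0 | T2 T1 | b
  C -> T1 T0 | b
  T0 -> b
  T1 -> a
  T2 -> c

CYK table (by increasing span):
  cell(0,0) a: {T1}  orig:{}
  cell(1,1) b: {A,B,C,T0}  orig:{A,B,C}
  cell(2,2) a: {T1}  orig:{}
  cell(3,3) a: {T1}  orig:{}
  cell(4,4) b: {A,B,C,T0}  orig:{A,B,C}
  cell(0,1) ab: {B,C,S}
  cell(1,2) ba: ∅
  cell(2,3) aa: ∅
  cell(3,4) ab: {B,C,S}
  cell(0,2) aba: ∅
  cell(1,3) baa: ∅
  cell(2,4) aab: {S}
  cell(0,3) abaa: ∅
  cell(1,4) baab: ∅
  cell(0,4) abaab: ∅

S ∉ T[0,4] ⇒ NO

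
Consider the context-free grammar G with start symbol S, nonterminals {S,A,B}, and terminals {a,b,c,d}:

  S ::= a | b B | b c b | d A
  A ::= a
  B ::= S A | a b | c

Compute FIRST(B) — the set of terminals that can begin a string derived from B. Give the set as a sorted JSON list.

FIRST sets, iterate to fixpoint:
round 1:
  A via A→a: +{a}
  B via B→a b: +{a}
  B via B→c: +{c}
  S via S→a: +{a}
  S via S→b B: +{b}
  S via S→d A: +{d}
  FIRST(S)={a,b,d}  FIRST(A)={a}  FIRST(B)={a,c}
round 2:
  B via B→S A: +{b,d}
  FIRST(S)={a,b,d}  FIRST(A)={a}  FIRST(B)={a,b,c,d}
round 3: — fixpoint
  FIRST(S)={a,b,d}  FIRST(A)={a}  FIRST(B)={a,b,c,d}

FIRST(B) = ["a", "b", "c", "d"]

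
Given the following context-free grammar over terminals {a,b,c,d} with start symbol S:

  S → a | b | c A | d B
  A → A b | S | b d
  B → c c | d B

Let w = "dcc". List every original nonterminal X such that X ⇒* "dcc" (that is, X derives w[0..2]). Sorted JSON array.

CNF form of G:
  S -> T1 B | T2 A | a | b
  A -> A T0 | T0 T1 | T1 B | T2 A | a | b
  B -> T1 B | T2 T2
  T0 -> b
  T1 -> d
  T2 -> c

CYK fill, restricted to cells inside w[0..2]:
  cell(0,0) d: {T1}  orig:{}
  cell(1,1) c: {T2}  orig:{}
  cell(2,2) c: {T2}  orig:{}
  cell(0,1) dc: ∅
  cell(1,2) cc: {B}
  cell(0,2) dcc: {A,B,S}

Original NTs in T[0,2] deriving "dcc": ["A", "B", "S"]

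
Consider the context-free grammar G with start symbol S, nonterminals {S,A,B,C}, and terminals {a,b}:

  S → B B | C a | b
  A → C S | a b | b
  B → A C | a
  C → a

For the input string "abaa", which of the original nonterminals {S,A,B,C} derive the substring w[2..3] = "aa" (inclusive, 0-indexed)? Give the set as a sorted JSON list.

CNF form of G:
  S -> B B | C T0 | b
  A -> C S | T0 T1 | b
  B -> A C | a
  C -> a
  T0 -> a
  T1 -> b

CYK table (by increasing span) — only the sub-triangle for w[2..3]:
  T[2,2] 'a' = {B,C,T0}  orig:{B,C}
  T[3,3] 'a' = {B,C,T0}  orig:{B,C}
  T[2,3] 'aa' = {S}

Original NTs in T[2,3] deriving "aa": ["S"]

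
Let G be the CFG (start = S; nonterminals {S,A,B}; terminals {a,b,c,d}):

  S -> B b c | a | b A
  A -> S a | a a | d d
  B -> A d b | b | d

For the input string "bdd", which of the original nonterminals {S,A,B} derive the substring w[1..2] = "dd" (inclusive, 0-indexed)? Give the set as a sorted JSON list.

Convert to CNF:
  S -> B X5 | T2 A | a
  A -> S T0 | T0 T0 | T1 T1
  B -> A X4 | b | d
  T0 -> a
  T1 -> d
  T2 -> b
  T3 -> c
  X4 -> T1 T2
  X5 -> T2 T3

Fill CYK table bottom-up (cells [i..j] with 1 ≤ i ≤ j ≤ 2 only):
  cell(1,1) d: {B,T1}  orig:{B}
  cell(2,2) d: {B,T1}  orig:{B}
  cell(1,2) dd: {A}

Original NTs in T[1,2] deriving "dd": ["A"]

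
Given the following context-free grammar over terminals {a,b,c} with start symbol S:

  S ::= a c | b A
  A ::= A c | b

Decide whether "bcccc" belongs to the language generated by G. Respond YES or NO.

Convert to CNF:
  S -> T1 T0 | T2 A
  A -> A T0 | b
  T0 -> c
  T1 -> a
  T2 -> b

CYK fill:
  T[0,0] 'b' = {A,T2}  orig:{A}
  T[1,1] 'c' = {T0}  orig:{}
  T[2,2] 'c' = {T0}  orig:{}
  T[3,3] 'c' = {T0}  orig:{}
  T[4,4] 'c' = {T0}  orig:{}
  T[0,1] 'bc' = {A}
  T[1,2] 'cc' = ∅
  T[2,3] 'cc' = ∅
  T[3,4] 'cc' = ∅
  T[0,2] 'bcc' = {A}
  T[1,3] 'ccc' = ∅
  T[2,4] 'ccc' = ∅
  T[0,3] 'bccc' = {A}
  T[1,4] 'cccc' = ∅
  T[0,4] 'bcccc' = {A}

S ∉ T[0,4] ⇒ NO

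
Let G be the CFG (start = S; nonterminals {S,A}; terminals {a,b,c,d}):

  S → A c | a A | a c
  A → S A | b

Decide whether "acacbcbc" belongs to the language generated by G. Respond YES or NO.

Convert to CNF:
  S -> A T0 | T1 A | T1 T0
  A -> S A | b
  T0 -> c
  T1 -> a

Fill CYK table bottom-up:
  [0..0]={T1}  "a"  orig:{}
  [1..1]={T0}  "c"  orig:{}
  [2..2]={T1}  "a"  orig:{}
  [3..3]={T0}  "c"  orig:{}
  [4..4]={A}  "b"
  [5..5]={T0}  "c"  orig:{}
  [6..6]={A}  "b"
  [7..7]={T0}  "c"  orig:{}
  [0..1]={S}  "ac"
  [1..2]=∅  "ca"
  [2..3]={S}  "ac"
  [3..4]=∅  "cb"
  [4..5]={S}  "bc"
  [5..6]=∅  "cb"
  [6..7]={S}  "bc"
  [0..2]=∅  "aca"
  [1..3]=∅  "cac"
  [2..4]={A}  "acb"
  [3..5]=∅  "cbc"
  [4..6]={A}  "bcb"
  [5..7]=∅  "cbc"
  [0..3]=∅  "acac"
  [1..4]=∅  "cacb"
  [2..5]={S}  "acbc"
  [3..6]=∅  "cbcb"
  [4..7]={S}  "bcbc"
  [0..4]={A}  "acacb"
  [1..5]=∅  "cacbc"
  [2..6]={A}  "acbcb"
  [3..7]=∅  "cbcbc"
  [0..5]={S}  "acacbc"
  [1..6]=∅  "cacbcb"
  [2..7]={S}  "acbcbc"
  [0..6]={A}  "acacbcb"
  [1..7]=∅  "cacbcbc"
  [0..7]={S}  "acacbcbc"

S ∈ T[0,7] ⇒ YES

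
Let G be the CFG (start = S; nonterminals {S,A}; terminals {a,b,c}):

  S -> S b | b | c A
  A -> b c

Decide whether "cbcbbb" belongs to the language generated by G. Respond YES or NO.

CNF form of G:
  S -> S T0 | T1 A | b
  A -> T0 T1
  T0 -> b
  T1 -> c

CYK table (by increasing span):
  [0..0]={T1}  "c"  orig:{}
  [1..1]={S,T0}  "b"  orig:{S}
  [2..2]={T1}  "c"  orig:{}
  [3..3]={S,T0}  "b"  orig:{S}
  [4..4]={S,T0}  "b"  orig:{S}
  [5..5]={S,T0}  "b"  orig:{S}
  [0..1]=∅  "cb"
  [1..2]={A}  "bc"
  [2..3]=∅  "cb"
  [3..4]={S}  "bb"
  [4..5]={S}  "bb"
  [0..2]={S}  "cbc"
  [1..3]=∅  "bcb"
  [2..4]=∅  "cbb"
  [3..5]={S}  "bbb"
  [0..3]={S}  "cbcb"
  [1..4]=∅  "bcbb"
  [2..5]=∅  "cbbb"
  [0..4]={S}  "cbcbb"
  [1..5]=∅  "bcbbb"
  [0..5]={S}  "cbcbbb"

S ∈ T[0,5] ⇒ YES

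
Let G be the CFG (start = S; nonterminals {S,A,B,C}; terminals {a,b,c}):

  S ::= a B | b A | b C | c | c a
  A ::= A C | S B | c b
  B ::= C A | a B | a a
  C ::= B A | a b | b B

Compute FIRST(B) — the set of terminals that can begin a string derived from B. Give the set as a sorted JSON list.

FIRST iteration:
pass 1:
  A via A→c b: +{c}
  B via B→a B: +{a}
  C via C→B A: +{a}
  C via C→b B: +{b}
  S via S→a B: +{a}
  S via S→b A: +{b}
  S via S→c: +{c}
  FIRST[S]={a,b,c}  FIRST[A]={c}  FIRST[B]={a}  FIRST[C]={a,b}
pass 2:
  A via A→S B: +{a,b}
  B via B→C A: +{b}
  FIRST[S]={a,b,c}  FIRST[A]={a,b,c}  FIRST[B]={a,b}  FIRST[C]={a,b}
pass 3: (stable)
  FIRST[S]={a,b,c}  FIRST[A]={a,b,c}  FIRST[B]={a,b}  FIRST[C]={a,b}

FIRST(B) = ["a", "b"]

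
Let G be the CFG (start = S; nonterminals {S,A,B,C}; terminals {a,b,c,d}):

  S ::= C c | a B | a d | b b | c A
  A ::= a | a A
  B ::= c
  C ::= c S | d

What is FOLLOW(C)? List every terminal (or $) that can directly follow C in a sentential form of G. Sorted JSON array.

FIRST sets, iterate to fixpoint:
[1]
  A via A→a: +{a}
  B via B→c: +{c}
  C via C→c S: +{c}
  C via C→d: +{d}
  S via S→C c: +{c,d}
  S via S→a B: +{a}
  S via S→b b: +{b}
  S: {a,b,c,d}  A: {a}  B: {c}  C: {c,d}
[2] done
  S: {a,b,c,d}  A: {a}  B: {c}  C: {c,d}

FOLLOW sets:
FOLLOW(S) := {$}
round 1:
  S→C c: FOLLOW(C) ⊇ FIRST(c) = {c}; new: +{c}
  S→a B: FOLLOW(B) ⊇ FOLLOW(S) ⊇ {$}; new: +{$}
  S→c A: FOLLOW(A) ⊇ FOLLOW(S) ⊇ {$}; new: +{$}
  FOLLOW(S)={$}  FOLLOW(A)={$}  FOLLOW(B)={$}  FOLLOW(C)={c}
round 2:
  C→c S: FOLLOW(S) ⊇ FOLLOW(C) ⊇ {c}; new: +{c}
  S→a B: FOLLOW(B) ⊇ FOLLOW(S) ⊇ {$,c}; new: +{c}
  S→c A: FOLLOW(A) ⊇ FOLLOW(S) ⊇ {$,c}; new: +{c}
  FOLLOW(S)={$,c}  FOLLOW(A)={$,c}  FOLLOW(B)={$,c}  FOLLOW(C)={c}
round 3: — fixpoint
  FOLLOW(S)={$,c}  FOLLOW(A)={$,c}  FOLLOW(B)={$,c}  FOLLOW(C)={c}

FOLLOW(C) = ["c"]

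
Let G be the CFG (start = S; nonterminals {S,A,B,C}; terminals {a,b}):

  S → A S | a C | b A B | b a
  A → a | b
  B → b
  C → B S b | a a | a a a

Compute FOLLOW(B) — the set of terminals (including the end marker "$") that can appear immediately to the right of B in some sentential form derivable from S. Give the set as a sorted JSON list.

FIRST iteration:
pass 1:
  A via A→a: +{a}
  A via A→b: +{b}
  B via B→b: +{b}
  C via C→B S b: +{b}
  C via C→a a: +{a}
  S via S→A S: +{a,b}
  S: {a,b}  A: {a,b}  B: {b}  C: {a,b}
pass 2: done
  S: {a,b}  A: {a,b}  B: {b}  C: {a,b}

Compute FOLLOW by fixpoint:
initialize: $ ∈ FOLLOW(S)
iter 1:
  C→B S b: FOLLOW(B) ⊇ FIRST(S) = {a,b}; new: +{a,b}
  C→B S b: FOLLOW(S) ⊇ FIRST(b) = {b}; new: +{b}
  S→A S: FOLLOW(A) ⊇ FIRST(S) = {a,b}; new: +{a,b}
  S→a C: FOLLOW(C) ⊇ FOLLOW(S) ⊇ {$,b}; new: +{$,b}
  S→b A B: FOLLOW(B) ⊇ FOLLOW(S) ⊇ {$,b}; new: +{$}
  S: {$,b}  A: {a,b}  B: {$,a,b}  C: {$,b}
iter 2: (stable)
  S: {$,b}  A: {a,b}  B: {$,a,b}  C: {$,b}

FOLLOW(B) = ["$", "a", "b"]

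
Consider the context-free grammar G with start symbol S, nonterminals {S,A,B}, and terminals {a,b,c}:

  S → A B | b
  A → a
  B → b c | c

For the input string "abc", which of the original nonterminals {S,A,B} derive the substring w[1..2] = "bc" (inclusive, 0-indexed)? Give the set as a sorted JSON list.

Convert to CNF:
  S -> A B | b
  A -> a
  B -> T0 T1 | c
  T0 -> b
  T1 -> c

CYK table (by increasing span) — only the sub-triangle for w[1..2]:
  cell(1,1) b: {S,T0}  orig:{S}
  cell(2,2) c: {B,T1}  orig:{B}
  cell(1,2) bc: {B}

Original NTs in T[1,2] deriving "bc": ["B"]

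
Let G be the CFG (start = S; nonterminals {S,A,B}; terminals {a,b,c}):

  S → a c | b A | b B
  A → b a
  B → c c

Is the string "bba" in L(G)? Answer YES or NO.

CNF form of G:
  S -> T0 A | T0 B | T1 T2
  A -> T0 T1
  B -> T2 T2
  T0 -> b
  T1 -> a
  T2 -> c

CYK table (by increasing span):
  cell(0,0) b: {T0}  orig:{}
  cell(1,1) b: {T0}  orig:{}
  cell(2,2) a: {T1}  orig:{}
  cell(0,1) bb: ∅
  cell(1,2) ba: {A}
  cell(0,2) bba: {S}

S ∈ T[0,2] ⇒ YES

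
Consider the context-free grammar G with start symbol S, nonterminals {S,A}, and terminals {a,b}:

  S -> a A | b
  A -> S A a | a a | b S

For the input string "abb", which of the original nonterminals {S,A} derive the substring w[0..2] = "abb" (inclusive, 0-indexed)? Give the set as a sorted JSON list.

CNF form of G:
  S -> T0 A | b
  A -> S X2 | T0 T0 | T1 S
  T0 -> a
  T1 -> b
  X2 -> A T0

CYK fill, restricted to cells inside w[0..2]:
  T[0,0] 'a' = {T0}  orig:{}
  T[1,1] 'b' = {S,T1}  orig:{S}
  T[2,2] 'b' = {S,T1}  orig:{S}
  T[0,1] 'ab' = ∅
  T[1,2] 'bb' = {A}
  T[0,2] 'abb' = {S}

Original NTs in T[0,2] deriving "abb": ["S"]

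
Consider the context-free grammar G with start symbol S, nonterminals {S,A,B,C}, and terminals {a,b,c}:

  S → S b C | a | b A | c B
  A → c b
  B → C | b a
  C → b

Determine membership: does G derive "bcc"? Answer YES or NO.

CNF form of G:
  S -> S X3 | T0 B | T1 A | a
  A -> T0 T1
  B -> T1 T2 | b
  C -> b
  T0 -> c
  T1 -> b
  T2 -> a
  X3 -> T1 C

Fill CYK table bottom-up:
  [0..0]={B,C,T1}  "b"  orig:{B,C}
  [1..1]={T0}  "c"  orig:{}
  [2..2]={T0}  "c"  orig:{}
  [0..1]=∅  "bc"
  [1..2]=∅  "cc"
  [0..2]=∅  "bcc"

S ∉ T[0,2] ⇒ NO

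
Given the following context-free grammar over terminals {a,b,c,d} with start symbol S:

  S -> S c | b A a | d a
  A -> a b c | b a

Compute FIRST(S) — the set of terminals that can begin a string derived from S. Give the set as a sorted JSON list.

Compute FIRST by fixpoint:
[1]
  A via A→a b c: +{a}
  A via A→b a: +{b}
  S via S→b A a: +{b}
  S via S→d a: +{d}
  FIRST[S]={b,d}  FIRST[A]={a,b}
[2] — fixpoint
  FIRST[S]={b,d}  FIRST[A]={a,b}

FIRST(S) = ["b", "d"]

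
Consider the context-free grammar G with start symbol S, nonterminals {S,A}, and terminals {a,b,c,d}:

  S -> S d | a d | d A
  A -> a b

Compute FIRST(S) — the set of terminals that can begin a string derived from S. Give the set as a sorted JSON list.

FIRST iteration:
pass 1:
  A via A→a b: +{a}
  S via S→a d: +{a}
  S via S→d A: +{d}
  S: {a,d}  A: {a}
pass 2: done
  S: {a,d}  A: {a}

FIRST(S) = ["a", "d"]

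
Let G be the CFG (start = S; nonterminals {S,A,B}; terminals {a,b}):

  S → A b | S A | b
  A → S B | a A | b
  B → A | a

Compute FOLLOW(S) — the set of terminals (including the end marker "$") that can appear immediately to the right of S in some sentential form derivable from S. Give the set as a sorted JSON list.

Compute FIRST by fixpoint:
[1]
  A via A→a A: +{a}
  A via A→b: +{b}
  B via B→A: +{a,b}
  S via S→A b: +{a,b}
  FIRST[S]={a,b}  FIRST[A]={a,b}  FIRST[B]={a,b}
[2] — fixpoint
  FIRST[S]={a,b}  FIRST[A]={a,b}  FIRST[B]={a,b}

Compute FOLLOW by fixpoint:
FOLLOW(S) := {$}
pass 1:
  A→S B: FOLLOW(S) ⊇ FIRST(B) = {a,b}; new: +{a,b}
  S→A b: FOLLOW(A) ⊇ FIRST(b) = {b}; new: +{b}
  S→S A: FOLLOW(A) ⊇ FOLLOW(S) ⊇ {$,a,b}; new: +{$,a}
  FOLLOW[S]={$,a,b}  FOLLOW[A]={$,a,b}  FOLLOW[B]={}
pass 2:
  A→S B: FOLLOW(B) ⊇ FOLLOW(A) ⊇ {$,a,b}; new: +{$,a,b}
  FOLLOW[S]={$,a,b}  FOLLOW[A]={$,a,b}  FOLLOW[B]={$,a,b}
pass 3: (stable)
  FOLLOW[S]={$,a,b}  FOLLOW[A]={$,a,b}  FOLLOW[B]={$,a,b}

FOLLOW(S) = ["$", "a", "b"]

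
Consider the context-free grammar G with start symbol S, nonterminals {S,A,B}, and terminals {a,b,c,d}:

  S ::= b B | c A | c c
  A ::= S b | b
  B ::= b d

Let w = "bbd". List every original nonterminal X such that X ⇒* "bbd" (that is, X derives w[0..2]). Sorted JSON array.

CNF form of G:
  S -> T0 B | T2 A | T2 T2
  A -> S T0 | b
  B -> T0 T1
  T0 -> b
  T1 -> d
  T2 -> c

CYK table (by increasing span) — only the sub-triangle for w[0..2]:
  cell(0,0) b: {A,T0}  orig:{A}
  cell(1,1) b: {A,T0}  orig:{A}
  cell(2,2) d: {T1}  orig:{}
  cell(0,1) bb: ∅
  cell(1,2) bd: {B}
  cell(0,2) bbd: {S}

Original NTs in T[0,2] deriving "bbd": ["S"]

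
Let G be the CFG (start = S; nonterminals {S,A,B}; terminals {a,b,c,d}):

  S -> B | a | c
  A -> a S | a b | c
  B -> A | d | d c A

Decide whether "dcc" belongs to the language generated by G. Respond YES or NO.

Convert to CNF:
  S -> T0 S | T0 T1 | T2 X5 | a | c | d
  A -> T0 S | T0 T1 | c
  B -> T0 S | T0 T1 | T2 X4 | c | d
  T0 -> a
  T1 -> b
  T2 -> d
  T3 -> c
  X4 -> T3 A
  X5 -> T3 A

CYK table (by increasing span):
  cell(0,0) d: {B,S,T2}  orig:{B,S}
  cell(1,1) c: {A,B,S,T3}  orig:{A,B,S}
  cell(2,2) c: {A,B,S,T3}  orig:{A,B,S}
  cell(0,1) dc: ∅
  cell(1,2) cc: {X4,X5}  orig:{}
  cell(0,2) dcc: {B,S}

S ∈ T[0,2] ⇒ YES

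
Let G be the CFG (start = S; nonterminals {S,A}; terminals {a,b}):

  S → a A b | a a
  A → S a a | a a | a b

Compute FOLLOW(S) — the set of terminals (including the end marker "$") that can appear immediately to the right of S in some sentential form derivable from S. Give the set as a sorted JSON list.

Compute FIRST by fixpoint:
round 1:
  A via A→a a: +{a}
  S via S→a A b: +{a}
  FIRST(S)={a}  FIRST(A)={a}
round 2: — fixpoint
  FIRST(S)={a}  FIRST(A)={a}

FOLLOW sets:
initialize: $ ∈ FOLLOW(S)
pass 1:
  A→S a a: FOLLOW(S) ⊇ FIRST(a) = {a}; new: +{a}
  S→a A b: FOLLOW(A) ⊇ FIRST(b) = {b}; new: +{b}
  FOLLOW[S]={$,a}  FOLLOW[A]={b}
pass 2: (no change)
  FOLLOW[S]={$,a}  FOLLOW[A]={b}

FOLLOW(S) = ["$", "a"]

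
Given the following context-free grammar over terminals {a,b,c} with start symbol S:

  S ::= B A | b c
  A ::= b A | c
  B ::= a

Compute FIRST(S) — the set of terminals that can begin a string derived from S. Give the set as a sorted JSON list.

Compute FIRST by fixpoint:
[1]
  A via A→b A: +{b}
  A via A→c: +{c}
  B via B→a: +{a}
  S via S→B A: +{a}
  S via S→b c: +{b}
  S: {a,b}  A: {b,c}  B: {a}
[2] (stable)
  S: {a,b}  A: {b,c}  B: {a}

FIRST(S) = ["a", "b"]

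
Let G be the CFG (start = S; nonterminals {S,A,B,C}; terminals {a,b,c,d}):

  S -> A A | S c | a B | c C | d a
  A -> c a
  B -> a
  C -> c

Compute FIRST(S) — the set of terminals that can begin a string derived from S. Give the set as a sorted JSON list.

FIRST iteration:
[1]
  A via A→c a: +{c}
  B via B→a: +{a}
  C via C→c: +{c}
  S via S→A A: +{c}
  S via S→a B: +{a}
  S via S→d a: +{d}
  FIRST(S)={a,c,d}  FIRST(A)={c}  FIRST(B)={a}  FIRST(C)={c}
[2] (no change)
  FIRST(S)={a,c,d}  FIRST(A)={c}  FIRST(B)={a}  FIRST(C)={c}

FIRST(S) = ["a", "c", "d"]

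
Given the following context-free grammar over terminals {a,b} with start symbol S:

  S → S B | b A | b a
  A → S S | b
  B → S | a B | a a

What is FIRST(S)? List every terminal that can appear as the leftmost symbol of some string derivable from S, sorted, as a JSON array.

Compute FIRST by fixpoint:
[1]
  A via A→b: +{b}
  B via B→a B: +{a}
  S via S→b A: +{b}
  S: {b}  A: {b}  B: {a}
[2]
  B via B→S: +{b}
  S: {b}  A: {b}  B: {a,b}
[3] (no change)
  S: {b}  A: {b}  B: {a,b}

FIRST(S) = ["b"]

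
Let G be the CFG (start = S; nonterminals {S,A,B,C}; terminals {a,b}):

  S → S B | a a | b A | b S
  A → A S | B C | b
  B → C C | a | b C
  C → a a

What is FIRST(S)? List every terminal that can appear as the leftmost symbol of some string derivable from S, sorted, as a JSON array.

Compute FIRST by fixpoint:
iter 1:
  A via A→b: +{b}
  B via B→a: +{a}
  B via B→b C: +{b}
  C via C→a a: +{a}
  S via S→a a: +{a}
  S via S→b A: +{b}
  FIRST(S)={a,b}  FIRST(A)={b}  FIRST(B)={a,b}  FIRST(C)={a}
iter 2:
  A via A→B C: +{a}
  FIRST(S)={a,b}  FIRST(A)={a,b}  FIRST(B)={a,b}  FIRST(C)={a}
iter 3: (no change)
  FIRST(S)={a,b}  FIRST(A)={a,b}  FIRST(B)={a,b}  FIRST(C)={a}

FIRST(S) = ["a", "b"]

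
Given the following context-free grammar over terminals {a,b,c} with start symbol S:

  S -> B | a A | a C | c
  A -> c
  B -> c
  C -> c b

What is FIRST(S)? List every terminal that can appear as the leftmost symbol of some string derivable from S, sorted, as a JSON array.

FIRST iteration:
round 1:
  A via A→c: +{c}
  B via B→c: +{c}
  C via C→c b: +{c}
  S via S→B: +{c}
  S via S→a A: +{a}
  FIRST(S)={a,c}  FIRST(A)={c}  FIRST(B)={c}  FIRST(C)={c}
round 2: done
  FIRST(S)={a,c}  FIRST(A)={c}  FIRST(B)={c}  FIRST(C)={c}

FIRST(S) = ["a", "c"]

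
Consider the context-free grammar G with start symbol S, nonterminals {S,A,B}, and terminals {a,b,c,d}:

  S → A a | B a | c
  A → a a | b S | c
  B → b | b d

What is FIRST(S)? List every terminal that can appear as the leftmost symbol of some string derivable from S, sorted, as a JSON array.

FIRST sets, iterate to fixpoint:
round 1:
  A via A→a a: +{a}
  A via A→b S: +{b}
  A via A→c: +{c}
  B via B→b: +{b}
  S via S→A a: +{a,b,c}
  FIRST[S]={a,b,c}  FIRST[A]={a,b,c}  FIRST[B]={b}
round 2: (no change)
  FIRST[S]={a,b,c}  FIRST[A]={a,b,c}  FIRST[B]={b}

FIRST(S) = ["a", "b", "c"]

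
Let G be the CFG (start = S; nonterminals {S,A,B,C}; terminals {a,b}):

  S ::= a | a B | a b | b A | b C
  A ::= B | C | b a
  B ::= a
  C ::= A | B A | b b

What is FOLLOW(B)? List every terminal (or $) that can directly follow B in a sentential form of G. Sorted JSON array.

Compute FIRST by fixpoint:
pass 1:
  A via A→b a: +{b}
  B via B→a: +{a}
  C via C→A: +{b}
  C via C→B A: +{a}
  S via S→a: +{a}
  S via S→b A: +{b}
  S: {a,b}  A: {b}  B: {a}  C: {a,b}
pass 2:
  A via A→B: +{a}
  S: {a,b}  A: {a,b}  B: {a}  C: {a,b}
pass 3: — fixpoint
  S: {a,b}  A: {a,b}  B: {a}  C: {a,b}

Compute FOLLOW by fixpoint:
seed FOLLOW(S) with $
pass 1:
  C→B A: FOLLOW(B) ⊇ FIRST(A) = {a,b}; new: +{a,b}
  S→a B: FOLLOW(B) ⊇ FOLLOW(S) ⊇ {$}; new: +{$}
  S→b A: FOLLOW(A) ⊇ FOLLOW(S) ⊇ {$}; new: +{$}
  S→b C: FOLLOW(C) ⊇ FOLLOW(S) ⊇ {$}; new: +{$}
  S: {$}  A: {$}  B: {$,a,b}  C: {$}
pass 2: (stable)
  S: {$}  A: {$}  B: {$,a,b}  C: {$}

FOLLOW(B) = ["$", "a", "b"]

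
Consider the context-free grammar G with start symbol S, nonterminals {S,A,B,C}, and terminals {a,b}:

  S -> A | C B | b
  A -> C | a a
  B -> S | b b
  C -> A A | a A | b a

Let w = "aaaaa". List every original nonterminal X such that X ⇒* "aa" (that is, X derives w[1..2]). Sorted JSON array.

CNF form of G:
  S -> A A | C B | T0 A | T0 T0 | T1 T0 | b
  A -> A A | T0 A | T0 T0 | T1 T0
  B -> A A | C B | T0 A | T0 T0 | T1 T0 | T1 T1 | b
  C -> A A | T0 A | T1 T0
  T0 -> a
  T1 -> b

CYK table (by increasing span) — only the sub-triangle for w[1..2]:
  cell(1,1) a: {T0}  orig:{}
  cell(2,2) a: {T0}  orig:{}
  cell(1,2) aa: {A,B,S}

Original NTs in T[1,2] deriving "aa": ["A", "B", "S"]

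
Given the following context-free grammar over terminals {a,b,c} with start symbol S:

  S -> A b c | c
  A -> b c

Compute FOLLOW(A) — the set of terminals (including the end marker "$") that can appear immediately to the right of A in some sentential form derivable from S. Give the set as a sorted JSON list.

FIRST iteration:
round 1:
  A via A→b c: +{b}
  S via S→A b c: +{b}
  S via S→c: +{c}
  S: {b,c}  A: {b}
round 2: done
  S: {b,c}  A: {b}

Compute FOLLOW by fixpoint:
FOLLOW(S) := {$}
pass 1:
  S→A b c: FOLLOW(A) ⊇ FIRST(b) = {b}; new: +{b}
  FOLLOW(S)={$}  FOLLOW(A)={b}
pass 2: — fixpoint
  FOLLOW(S)={$}  FOLLOW(A)={b}

FOLLOW(A) = ["b"]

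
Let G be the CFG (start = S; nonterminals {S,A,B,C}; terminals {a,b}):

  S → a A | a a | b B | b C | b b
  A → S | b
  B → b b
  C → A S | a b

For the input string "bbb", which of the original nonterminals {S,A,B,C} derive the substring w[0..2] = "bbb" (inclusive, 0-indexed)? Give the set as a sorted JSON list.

CNF form of G:
  S -> T0 A | T0 T0 | T1 B | T1 C | T1 T1
  A -> T0 A | T0 T0 | T1 B | T1 C | T1 T1 | b
  B -> T1 T1
  C -> A S | T0 T1
  T0 -> a
  T1 -> b

CYK table (by increasing span) — only the sub-triangle for w[0..2]:
  cell(0,0) b: {A,T1}  orig:{A}
  cell(1,1) b: {A,T1}  orig:{A}
  cell(2,2) b: {A,T1}  orig:{A}
  cell(0,1) bb: {A,B,S}
  cell(1,2) bb: {A,B,S}
  cell(0,2) bbb: {A,C,S}

Original NTs in T[0,2] deriving "bbb": ["A", "C", "S"]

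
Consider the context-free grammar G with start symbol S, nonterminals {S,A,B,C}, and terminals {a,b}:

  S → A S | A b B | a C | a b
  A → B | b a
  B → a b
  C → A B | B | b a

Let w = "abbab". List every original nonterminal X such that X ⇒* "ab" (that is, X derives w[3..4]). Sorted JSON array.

CNF form of G:
  S -> A S | A X2 | T0 C | T0 T1
  A -> T0 T1 | T1 T0
  B -> T0 T1
  C -> A B | T0 T1 | T1 T0
  T0 -> a
  T1 -> b
  X2 -> T1 B

CYK table (by increasing span), restricted to cells inside w[3..4]:
  [3..3]={T0}  "a"  orig:{}
  [4..4]={T1}  "b"  orig:{}
  [3..4]={A,B,C,S}  "ab"

Original NTs in T[3,4] deriving "ab": ["A", "B", "C", "S"]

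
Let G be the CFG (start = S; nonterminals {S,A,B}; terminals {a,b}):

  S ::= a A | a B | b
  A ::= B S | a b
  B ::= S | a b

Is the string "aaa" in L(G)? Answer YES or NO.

CNF form of G:
  S -> T0 A | T0 B | b
  A -> B S | T0 T1
  B -> T0 A | T0 B | T0 T1 | b
  T0 -> a
  T1 -> b

CYK table (by increasing span):
  T[0,0] 'a' = {T0}  orig:{}
  T[1,1] 'a' = {T0}  orig:{}
  T[2,2] 'a' = {T0}  orig:{}
  T[0,1] 'aa' = ∅
  T[1,2] 'aa' = ∅
  T[0,2] 'aaa' = ∅

S ∉ T[0,2] ⇒ NO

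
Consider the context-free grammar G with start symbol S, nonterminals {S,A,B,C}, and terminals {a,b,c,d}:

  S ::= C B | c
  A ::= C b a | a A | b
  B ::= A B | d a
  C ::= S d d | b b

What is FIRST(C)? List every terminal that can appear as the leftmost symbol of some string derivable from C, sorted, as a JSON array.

Compute FIRST by fixpoint:
[1]
  A via A→a A: +{a}
  A via A→b: +{b}
  B via B→A B: +{a,b}
  B via B→d a: +{d}
  C via C→b b: +{b}
  S via S→C B: +{b}
  S via S→c: +{c}
  FIRST(S)={b,c}  FIRST(A)={a,b}  FIRST(B)={a,b,d}  FIRST(C)={b}
[2]
  C via C→S d d: +{c}
  FIRST(S)={b,c}  FIRST(A)={a,b}  FIRST(B)={a,b,d}  FIRST(C)={b,c}
[3]
  A via A→C b a: +{c}
  B via B→A B: +{c}
  FIRST(S)={b,c}  FIRST(A)={a,b,c}  FIRST(B)={a,b,c,d}  FIRST(C)={b,c}
[4] (no change)
  FIRST(S)={b,c}  FIRST(A)={a,b,c}  FIRST(B)={a,b,c,d}  FIRST(C)={b,c}

FIRST(C) = ["b", "c"]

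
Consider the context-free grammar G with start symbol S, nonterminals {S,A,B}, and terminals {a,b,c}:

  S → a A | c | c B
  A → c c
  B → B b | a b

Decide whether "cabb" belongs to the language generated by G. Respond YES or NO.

Convert to CNF:
  S -> T0 B | T2 A | c
  A -> T0 T0
  B -> B T1 | T2 T1
  T0 -> c
  T1 -> b
  T2 -> a

CYK fill:
  [0..0]={S,T0}  "c"  orig:{S}
  [1..1]={T2}  "a"  orig:{}
  [2..2]={T1}  "b"  orig:{}
  [3..3]={T1}  "b"  orig:{}
  [0..1]=∅  "ca"
  [1..2]={B}  "ab"
  [2..3]=∅  "bb"
  [0..2]={S}  "cab"
  [1..3]={B}  "abb"
  [0..3]={S}  "cabb"

S ∈ T[0,3] ⇒ YES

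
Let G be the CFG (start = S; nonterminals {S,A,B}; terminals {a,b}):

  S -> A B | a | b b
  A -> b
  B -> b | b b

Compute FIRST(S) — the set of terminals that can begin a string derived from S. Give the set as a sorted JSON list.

FIRST iteration:
iter 1:
  A via A→b: +{b}
  B via B→b: +{b}
  S via S→A B: +{b}
  S via S→a: +{a}
  S: {a,b}  A: {b}  B: {b}
iter 2: (stable)
  S: {a,b}  A: {b}  B: {b}

FIRST(S) = ["a", "b"]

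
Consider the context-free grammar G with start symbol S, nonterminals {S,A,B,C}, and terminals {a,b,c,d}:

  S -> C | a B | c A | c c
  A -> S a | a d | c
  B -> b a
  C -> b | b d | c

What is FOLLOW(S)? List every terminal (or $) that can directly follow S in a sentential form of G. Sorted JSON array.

Compute FIRST by fixpoint:
[1]
  A via A→a d: +{a}
  A via A→c: +{c}
  B via B→b a: +{b}
  C via C→b: +{b}
  C via C→c: +{c}
  S via S→C: +{b,c}
  S via S→a B: +{a}
  FIRST(S)={a,b,c}  FIRST(A)={a,c}  FIRST(B)={b}  FIRST(C)={b,c}
[2]
  A via A→S a: +{b}
  FIRST(S)={a,b,c}  FIRST(A)={a,b,c}  FIRST(B)={b}  FIRST(C)={b,c}
[3] (stable)
  FIRST(S)={a,b,c}  FIRST(A)={a,b,c}  FIRST(B)={b}  FIRST(C)={b,c}

FOLLOW iteration:
FOLLOW(S) := {$}
[1]
  A→S a: FOLLOW(S) ⊇ FIRST(a) = {a}; new: +{a}
  S→C: FOLLOW(C) ⊇ FOLLOW(S) ⊇ {$,a}; new: +{$,a}
  S→a B: FOLLOW(B) ⊇ FOLLOW(S) ⊇ {$,a}; new: +{$,a}
  S→c A: FOLLOW(A) ⊇ FOLLOW(S) ⊇ {$,a}; new: +{$,a}
  S: {$,a}  A: {$,a}  B: {$,a}  C: {$,a}
[2] — fixpoint
  S: {$,a}  A: {$,a}  B: {$,a}  C: {$,a}

FOLLOW(S) = ["$", "a"]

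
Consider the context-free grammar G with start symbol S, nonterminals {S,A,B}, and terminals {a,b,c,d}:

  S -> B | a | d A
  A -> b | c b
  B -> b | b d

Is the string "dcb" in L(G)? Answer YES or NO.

CNF form of G:
  S -> T1 T2 | T2 A | a | b
  A -> T0 T1 | b
  B -> T1 T2 | b
  T0 -> c
  T1 -> b
  T2 -> d

Fill CYK table bottom-up:
  cell(0,0) d: {T2}  orig:{}
  cell(1,1) c: {T0}  orig:{}
  cell(2,2) b: {A,B,S,T1}  orig:{A,B,S}
  cell(0,1) dc: ∅
  cell(1,2) cb: {A}
  cell(0,2) dcb: {S}

S ∈ T[0,2] ⇒ YES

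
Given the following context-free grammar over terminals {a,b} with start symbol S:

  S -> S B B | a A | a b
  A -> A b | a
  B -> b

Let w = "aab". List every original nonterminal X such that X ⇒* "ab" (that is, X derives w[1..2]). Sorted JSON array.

Convert to CNF:
  S -> S X2 | T1 A | T1 T0
  A -> A T0 | a
  B -> b
  T0 -> b
  T1 -> a
  X2 -> B B

Fill CYK table bottom-up, restricted to cells inside w[1..2]:
  T[1,1] 'a' = {A,T1}  orig:{A}
  T[2,2] 'b' = {B,T0}  orig:{B}
  T[1,2] 'ab' = {A,S}

Original NTs in T[1,2] deriving "ab": ["A", "S"]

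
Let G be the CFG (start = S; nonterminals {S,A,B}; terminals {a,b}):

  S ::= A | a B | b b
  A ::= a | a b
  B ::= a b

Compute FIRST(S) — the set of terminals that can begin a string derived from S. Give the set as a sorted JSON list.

Compute FIRST by fixpoint:
pass 1:
  A via A→a: +{a}
  B via B→a b: +{a}
  S via S→A: +{a}
  S via S→b b: +{b}
  FIRST(S)={a,b}  FIRST(A)={a}  FIRST(B)={a}
pass 2: (no change)
  FIRST(S)={a,b}  FIRST(A)={a}  FIRST(B)={a}

FIRST(S) = ["a", "b"]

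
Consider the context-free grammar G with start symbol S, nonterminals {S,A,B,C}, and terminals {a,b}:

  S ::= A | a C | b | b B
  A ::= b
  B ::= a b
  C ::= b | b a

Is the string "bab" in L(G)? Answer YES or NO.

CNF form of G:
  S -> T0 C | T1 B | b
  A -> b
  B -> T0 T1
  C -> T1 T0 | b
  T0 -> a
  T1 -> b

CYK table (by increasing span):
  cell(0,0) b: {A,C,S,T1}  orig:{A,C,S}
  cell(1,1) a: {T0}  orig:{}
  cell(2,2) b: {A,C,S,T1}  orig:{A,C,S}
  cell(0,1) ba: {C}
  cell(1,2) ab: {B,S}
  cell(0,2) bab: {S}

S ∈ T[0,2] ⇒ YES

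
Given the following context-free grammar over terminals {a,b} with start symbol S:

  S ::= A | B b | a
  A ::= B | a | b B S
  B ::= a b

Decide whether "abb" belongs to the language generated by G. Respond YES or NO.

Convert to CNF:
  S -> B T1 | T0 T1 | T1 X3 | a
  A -> T0 T1 | T1 X2 | a
  B -> T0 T1
  T0 -> a
  T1 -> b
  X2 -> B S
  X3 -> B S

Fill CYK table bottom-up:
  cell(0,0) a: {A,S,T0}  orig:{A,S}
  cell(1,1) b: {T1}  orig:{}
  cell(2,2) b: {T1}  orig:{}
  cell(0,1) ab: {A,B,S}
  cell(1,2) bb: ∅
  cell(0,2) abb: {S}

S ∈ T[0,2] ⇒ YES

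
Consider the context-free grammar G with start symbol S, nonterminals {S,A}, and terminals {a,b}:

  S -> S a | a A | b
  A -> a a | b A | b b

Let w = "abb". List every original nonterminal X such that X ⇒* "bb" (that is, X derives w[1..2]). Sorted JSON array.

Convert to CNF:
  S -> S T0 | T0 A | b
  A -> T0 T0 | T1 A | T1 T1
  T0 -> a
  T1 -> b

CYK table (by increasing span), restricted to cells inside w[1..2]:
  cell(1,1) b: {S,T1}  orig:{S}
  cell(2,2) b: {S,T1}  orig:{S}
  cell(1,2) bb: {A}

Original NTs in T[1,2] deriving "bb": ["A"]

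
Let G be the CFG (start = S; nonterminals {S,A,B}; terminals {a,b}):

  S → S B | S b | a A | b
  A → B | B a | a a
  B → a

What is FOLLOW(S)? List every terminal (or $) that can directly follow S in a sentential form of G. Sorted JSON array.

FIRST iteration:
pass 1:
  A via A→a a: +{a}
  B via B→a: +{a}
  S via S→a A: +{a}
  S via S→b: +{b}
  FIRST[S]={a,b}  FIRST[A]={a}  FIRST[B]={a}
pass 2: — fixpoint
  FIRST[S]={a,b}  FIRST[A]={a}  FIRST[B]={a}

FOLLOW sets:
seed FOLLOW(S) with $
[1]
  A→B a: FOLLOW(B) ⊇ FIRST(a) = {a}; new: +{a}
  S→S B: FOLLOW(S) ⊇ FIRST(B) = {a}; new: +{a}
  S→S B: FOLLOW(B) ⊇ FOLLOW(S) ⊇ {$,a}; new: +{$}
  S→S b: FOLLOW(S) ⊇ FIRST(b) = {b}; new: +{b}
  S→a A: FOLLOW(A) ⊇ FOLLOW(S) ⊇ {$,a,b}; new: +{$,a,b}
  FOLLOW[S]={$,a,b}  FOLLOW[A]={$,a,b}  FOLLOW[B]={$,a}
[2]
  A→B: FOLLOW(B) ⊇ FOLLOW(A) ⊇ {$,a,b}; new: +{b}
  FOLLOW[S]={$,a,b}  FOLLOW[A]={$,a,b}  FOLLOW[B]={$,a,b}
[3] (stable)
  FOLLOW[S]={$,a,b}  FOLLOW[A]={$,a,b}  FOLLOW[B]={$,a,b}

FOLLOW(S) = ["$", "a", "b"]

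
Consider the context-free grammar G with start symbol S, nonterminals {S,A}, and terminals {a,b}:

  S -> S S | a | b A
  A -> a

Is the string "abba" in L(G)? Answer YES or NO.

CNF form of G:
  S -> S S | T0 A | a
  A -> a
  T0 -> b

CYK fill:
  T[0,0] 'a' = {A,S}
  T[1,1] 'b' = {T0}  orig:{}
  T[2,2] 'b' = {T0}  orig:{}
  T[3,3] 'a' = {A,S}
  T[0,1] 'ab' = ∅
  T[1,2] 'bb' = ∅
  T[2,3] 'ba' = {S}
  T[0,2] 'abb' = ∅
  T[1,3] 'bba' = ∅
  T[0,3] 'abba' = ∅

S ∉ T[0,3] ⇒ NO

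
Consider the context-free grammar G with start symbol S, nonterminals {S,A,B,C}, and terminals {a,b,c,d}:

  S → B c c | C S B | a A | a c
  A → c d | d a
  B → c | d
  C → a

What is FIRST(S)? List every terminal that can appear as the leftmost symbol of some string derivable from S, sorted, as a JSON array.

FIRST iteration:
iter 1:
  A via A→c d: +{c}
  A via A→d a: +{d}
  B via B→c: +{c}
  B via B→d: +{d}
  C via C→a: +{a}
  S via S→B c c: +{c,d}
  S via S→C S B: +{a}
  FIRST(S)={a,c,d}  FIRST(A)={c,d}  FIRST(B)={c,d}  FIRST(C)={a}
iter 2: — fixpoint
  FIRST(S)={a,c,d}  FIRST(A)={c,d}  FIRST(B)={c,d}  FIRST(C)={a}

FIRST(S) = ["a", "c", "d"]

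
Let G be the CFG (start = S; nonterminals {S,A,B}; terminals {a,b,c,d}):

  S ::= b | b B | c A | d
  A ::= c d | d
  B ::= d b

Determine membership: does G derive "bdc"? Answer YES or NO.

Convert to CNF:
  S -> T0 A | T2 B | b | d
  A -> T0 T1 | d
  B -> T1 T2
  T0 -> c
  T1 -> d
  T2 -> b

CYK fill:
  [0..0]={S,T2}  "b"  orig:{S}
  [1..1]={A,S,T1}  "d"  orig:{A,S}
  [2..2]={T0}  "c"  orig:{}
  [0..1]=∅  "bd"
  [1..2]=∅  "dc"
  [0..2]=∅  "bdc"

S ∉ T[0,2] ⇒ NO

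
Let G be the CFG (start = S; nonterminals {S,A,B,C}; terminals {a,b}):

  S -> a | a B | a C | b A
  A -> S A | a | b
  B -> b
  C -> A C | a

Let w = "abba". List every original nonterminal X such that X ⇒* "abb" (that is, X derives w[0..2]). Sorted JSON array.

Convert to CNF:
  S -> T0 B | T0 C | T1 A | a
  A -> S A | a | b
  B -> b
  C -> A C | a
  T0 -> a
  T1 -> b

CYK fill — only the sub-triangle for w[0..2]:
  T[0,0] 'a' = {A,C,S,T0}  orig:{A,C,S}
  T[1,1] 'b' = {A,B,T1}  orig:{A,B}
  T[2,2] 'b' = {A,B,T1}  orig:{A,B}
  T[0,1] 'ab' = {A,S}
  T[1,2] 'bb' = {S}
  T[0,2] 'abb' = {A}

Original NTs in T[0,2] deriving "abb": ["A"]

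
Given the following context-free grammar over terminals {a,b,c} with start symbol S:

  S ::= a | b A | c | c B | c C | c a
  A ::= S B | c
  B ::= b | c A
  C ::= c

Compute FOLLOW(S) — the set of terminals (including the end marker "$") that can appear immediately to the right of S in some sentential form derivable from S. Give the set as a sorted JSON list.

FIRST iteration:
pass 1:
  A via A→c: +{c}
  B via B→b: +{b}
  B via B→c A: +{c}
  C via C→c: +{c}
  S via S→a: +{a}
  S via S→b A: +{b}
  S via S→c: +{c}
  FIRST(S)={a,b,c}  FIRST(A)={c}  FIRST(B)={b,c}  FIRST(C)={c}
pass 2:
  A via A→S B: +{a,b}
  FIRST(S)={a,b,c}  FIRST(A)={a,b,c}  FIRST(B)={b,c}  FIRST(C)={c}
pass 3: (stable)
  FIRST(S)={a,b,c}  FIRST(A)={a,b,c}  FIRST(B)={b,c}  FIRST(C)={c}

FOLLOW iteration:
seed FOLLOW(S) with $
[1]
  A→S B: FOLLOW(S) ⊇ FIRST(B) = {b,c}; new: +{b,c}
  S→b A: FOLLOW(A) ⊇ FOLLOW(S) ⊇ {$,b,c}; new: +{$,b,c}
  S→c B: FOLLOW(B) ⊇ FOLLOW(S) ⊇ {$,b,c}; new: +{$,b,c}
  S→c C: FOLLOW(C) ⊇ FOLLOW(S) ⊇ {$,b,c}; new: +{$,b,c}
  S: {$,b,c}  A: {$,b,c}  B: {$,b,c}  C: {$,b,c}
[2] (stable)
  S: {$,b,c}  A: {$,b,c}  B: {$,b,c}  C: {$,b,c}

FOLLOW(S) = ["$", "b", "c"]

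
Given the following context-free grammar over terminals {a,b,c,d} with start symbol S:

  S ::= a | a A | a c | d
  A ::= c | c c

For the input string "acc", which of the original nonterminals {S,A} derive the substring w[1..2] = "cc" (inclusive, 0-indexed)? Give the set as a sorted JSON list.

Convert to CNF:
  S -> T1 A | T1 T0 | a | d
  A -> T0 T0 | c
  T0 -> c
  T1 -> a

CYK fill — only the sub-triangle for w[1..2]:
  T[1,1] 'c' = {A,T0}  orig:{A}
  T[2,2] 'c' = {A,T0}  orig:{A}
  T[1,2] 'cc' = {A}

Original NTs in T[1,2] deriving "cc": ["A"]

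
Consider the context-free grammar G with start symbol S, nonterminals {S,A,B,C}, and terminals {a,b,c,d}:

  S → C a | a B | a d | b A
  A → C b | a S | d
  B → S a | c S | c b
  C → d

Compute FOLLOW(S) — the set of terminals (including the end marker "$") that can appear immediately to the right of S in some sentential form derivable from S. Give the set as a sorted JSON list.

Compute FIRST by fixpoint:
[1]
  A via A→a S: +{a}
  A via A→d: +{d}
  B via B→c S: +{c}
  C via C→d: +{d}
  S via S→C a: +{d}
  S via S→a B: +{a}
  S via S→b A: +{b}
  FIRST(S)={a,b,d}  FIRST(A)={a,d}  FIRST(B)={c}  FIRST(C)={d}
[2]
  B via B→S a: +{a,b,d}
  FIRST(S)={a,b,d}  FIRST(A)={a,d}  FIRST(B)={a,b,c,d}  FIRST(C)={d}
[3] — fixpoint
  FIRST(S)={a,b,d}  FIRST(A)={a,d}  FIRST(B)={a,b,c,d}  FIRST(C)={d}

Compute FOLLOW by fixpoint:
initialize: $ ∈ FOLLOW(S)
[1]
  A→C b: FOLLOW(C) ⊇ FIRST(b) = {b}; new: +{b}
  B→S a: FOLLOW(S) ⊇ FIRST(a) = {a}; new: +{a}
  S→C a: FOLLOW(C) ⊇ FIRST(a) = {a}; new: +{a}
  S→a B: FOLLOW(B) ⊇ FOLLOW(S) ⊇ {$,a}; new: +{$,a}
  S→b A: FOLLOW(A) ⊇ FOLLOW(S) ⊇ {$,a}; new: +{$,a}
  S: {$,a}  A: {$,a}  B: {$,a}  C: {a,b}
[2] — fixpoint
  S: {$,a}  A: {$,a}  B: {$,a}  C: {a,b}

FOLLOW(S) = ["$", "a"]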